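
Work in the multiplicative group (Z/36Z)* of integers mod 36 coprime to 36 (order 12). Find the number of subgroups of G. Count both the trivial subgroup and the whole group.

|G| = 12, so by Lagrange every subgroup order divides 12. Divisors: 1, 2, 3, 4, 6, 12.
Subgroups by order — order 1: 1; order 2: 3; order 3: 1; order 4: 1; order 6: 3; order 12: 1.
Total: 1 + 3 + 1 + 1 + 3 + 1 = 10.

10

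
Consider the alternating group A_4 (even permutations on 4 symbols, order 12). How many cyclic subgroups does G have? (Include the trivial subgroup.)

8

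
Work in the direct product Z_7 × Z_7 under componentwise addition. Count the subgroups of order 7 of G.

|G| = 49 and 7 | 49, so subgroups of order 7 are possible by Lagrange.
The subgroups of order 7 are: {(0,0), (0,1), (0,2), (0,3), (0,4), (0,5), (0,6)}; {(0,0), (1,0), (2,0), (3,0), (4,0), (5,0), (6,0)}; {(0,0), (1,1), (2,2), (3,3), (4,4), (5,5), (6,6)}; {(0,0), (1,2), (2,4), (3,6), (4,1), (5,3), (6,5)}; … (8 in all).
So G has 8 subgroups of order 7.

8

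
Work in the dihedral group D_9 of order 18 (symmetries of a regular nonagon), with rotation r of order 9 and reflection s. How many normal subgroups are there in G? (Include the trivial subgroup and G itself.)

G has 16 subgroups. Checking conjugation-invariance by order — order 1: 1/1 normal; order 2: 0/9 normal; order 3: 1/1 normal; order 6: 0/3 normal; order 9: 1/1 normal; order 18: 1/1 normal.
Total normal subgroups: 4.

4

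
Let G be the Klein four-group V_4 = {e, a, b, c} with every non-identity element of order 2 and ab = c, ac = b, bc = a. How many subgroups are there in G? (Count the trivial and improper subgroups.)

5

|G| = 4, so by Lagrange every subgroup order divides 4. Divisors: 1, 2, 4.
Subgroups by order — order 1: 1; order 2: 3; order 4: 1.
Total: 1 + 3 + 1 = 5.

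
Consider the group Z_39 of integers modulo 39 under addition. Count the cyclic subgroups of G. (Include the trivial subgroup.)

4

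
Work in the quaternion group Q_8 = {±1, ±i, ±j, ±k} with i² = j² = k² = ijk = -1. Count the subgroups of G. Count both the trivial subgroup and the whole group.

|G| = 8, so by Lagrange every subgroup order divides 8. Divisors: 1, 2, 4, 8.
Subgroups by order — order 1: 1; order 2: 1; order 4: 3; order 8: 1.
Total: 1 + 1 + 3 + 1 = 6.

6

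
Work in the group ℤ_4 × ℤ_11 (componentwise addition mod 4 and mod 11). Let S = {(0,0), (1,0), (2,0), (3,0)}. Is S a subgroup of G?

|S| = 4 divides |G| = 44, consistent with Lagrange.
S contains the identity, every element's inverse is in S, and S is closed under +: it is a subgroup.
In fact S = ⟨(1,0)⟩.

Yes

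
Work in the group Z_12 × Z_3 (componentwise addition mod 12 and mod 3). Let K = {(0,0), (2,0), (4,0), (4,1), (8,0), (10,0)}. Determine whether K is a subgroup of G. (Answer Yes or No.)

(4,1) ∈ K but its inverse (8,2) ∉ K, so K is not a subgroup.

No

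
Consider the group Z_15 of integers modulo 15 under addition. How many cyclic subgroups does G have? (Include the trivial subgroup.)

4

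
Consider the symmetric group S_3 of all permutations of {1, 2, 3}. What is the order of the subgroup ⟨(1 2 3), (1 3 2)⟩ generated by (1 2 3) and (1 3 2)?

|⟨(1 2 3)⟩| = 3 and |⟨(1 3 2)⟩| = 3, so |H| is a multiple of lcm(3, 3) = 3 and divides |G| = 6.
Closing under the operation: H = {e, (1 2 3), (1 3 2)}, so |H| = 3.

3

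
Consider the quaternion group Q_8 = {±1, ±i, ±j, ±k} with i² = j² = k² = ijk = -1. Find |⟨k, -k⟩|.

4

|⟨k⟩| = 4 and |⟨-k⟩| = 4, so |H| is a multiple of lcm(4, 4) = 4 and divides |G| = 8.
Closing under the operation: H = {1, -1, k, -k}, so |H| = 4.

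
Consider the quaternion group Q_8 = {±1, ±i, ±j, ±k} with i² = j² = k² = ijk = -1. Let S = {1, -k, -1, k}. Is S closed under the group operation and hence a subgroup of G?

|S| = 4 divides |G| = 8, consistent with Lagrange.
S contains the identity, every element's inverse is in S, and S is closed under ·: it is a subgroup.
In fact S = ⟨-k⟩.

Yes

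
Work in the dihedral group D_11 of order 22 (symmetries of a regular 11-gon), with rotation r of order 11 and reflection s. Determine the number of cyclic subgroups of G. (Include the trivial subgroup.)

13

A cyclic subgroup of order d is generated by each of its φ(d) elements of order d, so the cyclic subgroups of order d number (#elements of order d)/φ(d).
Cyclic subgroups by order — order 1: 1; order 2: 11; order 11: 1.
Total: 13.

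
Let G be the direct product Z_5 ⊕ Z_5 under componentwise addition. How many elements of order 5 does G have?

An element (a,b) has order lcm(ord(a), ord(b)); count pairs with lcm equal to 5.
Enumerating gives 24 such elements.

24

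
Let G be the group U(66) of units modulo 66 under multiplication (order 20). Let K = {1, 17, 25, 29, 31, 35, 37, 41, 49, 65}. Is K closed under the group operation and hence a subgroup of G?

Yes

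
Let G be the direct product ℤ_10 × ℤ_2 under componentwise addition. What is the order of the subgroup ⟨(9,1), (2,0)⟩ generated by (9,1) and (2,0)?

10

|⟨(9,1)⟩| = 10 and |⟨(2,0)⟩| = 5, so |H| is a multiple of lcm(10, 5) = 10 and divides |G| = 20.
Closing under the operation: H = {(0,0), (1,1), (2,0), (3,1), (4,0), (5,1), (6,0), (7,1), (8,0), (9,1)}, so |H| = 10.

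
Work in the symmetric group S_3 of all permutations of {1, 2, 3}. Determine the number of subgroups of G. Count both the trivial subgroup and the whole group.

|G| = 6, so by Lagrange every subgroup order divides 6. Divisors: 1, 2, 3, 6.
Subgroups by order — order 1: 1; order 2: 3; order 3: 1; order 6: 1.
Total: 1 + 3 + 1 + 1 = 6.

6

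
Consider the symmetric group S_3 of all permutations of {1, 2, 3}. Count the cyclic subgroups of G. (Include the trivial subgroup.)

5

Group the elements of G by the cyclic subgroup they generate; each cyclic subgroup of order d accounts for φ(d) elements.
Cyclic subgroups by order — order 1: 1; order 2: 3; order 3: 1.
Total: 5.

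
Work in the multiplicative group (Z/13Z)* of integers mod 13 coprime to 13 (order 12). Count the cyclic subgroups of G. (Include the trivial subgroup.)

6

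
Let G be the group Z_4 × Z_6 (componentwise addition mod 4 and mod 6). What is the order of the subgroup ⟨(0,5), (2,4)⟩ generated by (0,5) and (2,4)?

|⟨(0,5)⟩| = 6 and |⟨(2,4)⟩| = 6, so |H| is a multiple of lcm(6, 6) = 6 and divides |G| = 24.
Closing under the operation: H = {(0,0), (0,1), (0,2), (0,3), (0,4), (0,5), (2,0), (2,1), (2,2), (2,3), (2,4), (2,5)}, so |H| = 12.

12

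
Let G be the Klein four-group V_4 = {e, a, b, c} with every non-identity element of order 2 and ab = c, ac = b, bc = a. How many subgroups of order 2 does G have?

3

|G| = 4 and 2 | 4, so subgroups of order 2 are possible by Lagrange.
The subgroups of order 2 are: {e, a}; {e, b}; {e, c}.
So G has 3 subgroups of order 2.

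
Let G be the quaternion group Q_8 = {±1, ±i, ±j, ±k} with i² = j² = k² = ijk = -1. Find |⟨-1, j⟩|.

|⟨-1⟩| = 2 and |⟨j⟩| = 4, so |H| is a multiple of lcm(2, 4) = 4 and divides |G| = 8.
Closing under the operation: H = {1, -1, j, -j}, so |H| = 4.

4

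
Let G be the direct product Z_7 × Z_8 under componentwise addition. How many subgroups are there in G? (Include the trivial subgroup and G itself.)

8

|G| = 56, so by Lagrange every subgroup order divides 56. Divisors: 1, 2, 4, 7, 8, 14, 28, 56.
Subgroups by order — order 1: 1; order 2: 1; order 4: 1; order 7: 1; order 8: 1; order 14: 1; order 28: 1; order 56: 1.
Total: 1 + 1 + 1 + 1 + 1 + 1 + 1 + 1 = 8.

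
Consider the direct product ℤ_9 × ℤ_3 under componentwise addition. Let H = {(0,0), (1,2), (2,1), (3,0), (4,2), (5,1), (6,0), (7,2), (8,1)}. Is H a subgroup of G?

|H| = 9 divides |G| = 27, consistent with Lagrange.
H contains the identity, every element's inverse is in H, and H is closed under +: it is a subgroup.
In fact H = ⟨(1,2)⟩.

Yes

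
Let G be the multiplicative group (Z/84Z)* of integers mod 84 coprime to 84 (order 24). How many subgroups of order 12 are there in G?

7

|G| = 24 and 12 | 24, so subgroups of order 12 are possible by Lagrange.
The subgroups of order 12 are: {1, 11, 13, 23, 25, 37, 47, 59, 61, 71, 73, 83}; {1, 5, 11, 17, 19, 23, 25, 31, 37, 41, 55, 71}; {1, 11, 23, 25, 29, 37, 43, 53, 65, 67, 71, 79}; {1, 5, 13, 17, 25, 29, 37, 41, 53, 61, 65, 73}; … (7 in all).
So G has 7 subgroups of order 12.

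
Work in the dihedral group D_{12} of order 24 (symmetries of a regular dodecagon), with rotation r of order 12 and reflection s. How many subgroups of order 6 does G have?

|G| = 24 and 6 | 24, so subgroups of order 6 are possible by Lagrange.
The subgroups of order 6 are: {e, r^2, r^4, r^6, r^8, r^10}; {e, r^4, r^8, r^2s, r^6s, r^10s}; {e, r^4, r^8, r^3s, r^7s, r^11s}; {e, r^4, r^8, s, r^4s, r^8s}; … (5 in all).
So G has 5 subgroups of order 6.

5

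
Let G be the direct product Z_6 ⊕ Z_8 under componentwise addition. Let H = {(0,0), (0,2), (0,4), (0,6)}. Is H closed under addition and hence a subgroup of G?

Yes

|H| = 4 divides |G| = 48, consistent with Lagrange.
H contains the identity, every element's inverse is in H, and H is closed under +: it is a subgroup.
In fact H = ⟨(0,2)⟩.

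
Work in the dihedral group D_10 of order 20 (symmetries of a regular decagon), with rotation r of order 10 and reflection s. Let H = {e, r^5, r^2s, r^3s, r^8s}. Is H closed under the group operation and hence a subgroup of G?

No

Closure fails: r^5 · r^2s = r^7s ∉ H. So H is not a subgroup.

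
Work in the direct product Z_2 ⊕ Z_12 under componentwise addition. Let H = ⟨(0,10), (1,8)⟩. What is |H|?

|⟨(0,10)⟩| = 6 and |⟨(1,8)⟩| = 6, so |H| is a multiple of lcm(6, 6) = 6 and divides |G| = 24.
Closing under the operation: H = {(0,0), (0,2), (0,4), (0,6), (0,8), (0,10), (1,0), (1,2), (1,4), (1,6), (1,8), (1,10)}, so |H| = 12.

12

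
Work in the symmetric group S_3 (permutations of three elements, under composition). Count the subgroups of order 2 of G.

|G| = 6 and 2 | 6, so subgroups of order 2 are possible by Lagrange.
The subgroups of order 2 are: {e, (1 2)}; {e, (1 3)}; {e, (2 3)}.
So G has 3 subgroups of order 2.

3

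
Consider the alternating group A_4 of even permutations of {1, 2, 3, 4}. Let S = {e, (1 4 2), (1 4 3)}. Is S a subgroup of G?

No

(1 4 3) ∈ S but its inverse (1 3 4) ∉ S, so S is not a subgroup.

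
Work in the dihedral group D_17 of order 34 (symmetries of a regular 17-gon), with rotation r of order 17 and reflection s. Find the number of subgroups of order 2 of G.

17

|G| = 34 and 2 | 34, so subgroups of order 2 are possible by Lagrange.
The subgroups of order 2 are: {e, r^10s}; {e, r^11s}; {e, r^12s}; {e, r^13s}; … (17 in all).
So G has 17 subgroups of order 2.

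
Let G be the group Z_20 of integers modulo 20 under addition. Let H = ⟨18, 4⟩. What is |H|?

|⟨18⟩| = 10 and |⟨4⟩| = 5, so |H| is a multiple of lcm(10, 5) = 10 and divides |G| = 20.
Closing under the operation: H = {0, 2, 4, 6, 8, 10, 12, 14, 16, 18}, so |H| = 10.

10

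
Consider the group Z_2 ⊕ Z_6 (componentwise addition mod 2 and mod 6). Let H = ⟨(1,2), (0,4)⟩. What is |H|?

6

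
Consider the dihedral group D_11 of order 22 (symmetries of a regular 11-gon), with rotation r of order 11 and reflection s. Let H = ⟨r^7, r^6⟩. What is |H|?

11

|⟨r^7⟩| = 11 and |⟨r^6⟩| = 11, so |H| is a multiple of lcm(11, 11) = 11 and divides |G| = 22.
Closing under the operation: H = {e, r, r^2, r^3, r^4, r^5, r^6, r^7, r^8, r^9, r^10}, so |H| = 11.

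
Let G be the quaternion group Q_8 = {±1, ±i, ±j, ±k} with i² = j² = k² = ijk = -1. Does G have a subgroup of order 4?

Yes

4 | 8. A subgroup of order 4 is {1, -1, i, -i}.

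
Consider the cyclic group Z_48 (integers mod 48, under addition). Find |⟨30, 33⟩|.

|⟨30⟩| = 8 and |⟨33⟩| = 16, so |H| is a multiple of lcm(8, 16) = 16 and divides |G| = 48.
Closing under the operation: H = {0, 3, 6, 9, 12, 15, 18, 21, 24, 27, 30, 33, 36, 39, 42, 45}, so |H| = 16.

16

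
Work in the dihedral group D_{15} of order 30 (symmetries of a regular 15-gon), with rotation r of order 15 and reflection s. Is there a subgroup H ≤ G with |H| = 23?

No

23 does not divide |G| = 30, so by Lagrange no subgroup of order 23 exists.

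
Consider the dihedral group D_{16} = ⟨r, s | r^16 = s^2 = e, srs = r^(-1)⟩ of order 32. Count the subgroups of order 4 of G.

|G| = 32 and 4 | 32, so subgroups of order 4 are possible by Lagrange.
The subgroups of order 4 are: {e, r^8, r^2s, r^10s}; {e, r^8, r^3s, r^11s}; {e, r^4, r^8, r^12}; {e, r^8, r^4s, r^12s}; … (9 in all).
So G has 9 subgroups of order 4.

9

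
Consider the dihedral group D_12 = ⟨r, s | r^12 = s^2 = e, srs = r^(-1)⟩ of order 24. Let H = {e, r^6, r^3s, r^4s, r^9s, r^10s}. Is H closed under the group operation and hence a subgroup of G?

Closure fails: r^3s · r^10s = r^5 ∉ H. So H is not a subgroup.

No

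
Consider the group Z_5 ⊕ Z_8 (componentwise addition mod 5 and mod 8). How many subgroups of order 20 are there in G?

|G| = 40 and 20 | 40, so subgroups of order 20 are possible by Lagrange.
The subgroups of order 20 are: {(0,0), (0,2), (0,4), (0,6), (1,0), (1,2), (1,4), (1,6), (2,0), (2,2), (2,4), (2,6), (3,0), (3,2), (3,4), (3,6), (4,0), (4,2), (4,4), (4,6)}.
So G has 1 subgroup of order 20.

1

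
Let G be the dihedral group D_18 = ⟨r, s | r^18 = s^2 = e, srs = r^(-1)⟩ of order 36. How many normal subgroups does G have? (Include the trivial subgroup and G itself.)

G has 45 subgroups. Checking conjugation-invariance by order — order 1: 1/1 normal; order 2: 1/19 normal; order 3: 1/1 normal; order 4: 0/9 normal; order 6: 1/7 normal; order 9: 1/1 normal; order 12: 0/3 normal; order 18: 3/3 normal; order 36: 1/1 normal.
Total normal subgroups: 9.

9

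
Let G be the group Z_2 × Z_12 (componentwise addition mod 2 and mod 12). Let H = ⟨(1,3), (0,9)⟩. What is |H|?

|⟨(1,3)⟩| = 4 and |⟨(0,9)⟩| = 4, so |H| is a multiple of lcm(4, 4) = 4 and divides |G| = 24.
Closing under the operation: H = {(0,0), (0,3), (0,6), (0,9), (1,0), (1,3), (1,6), (1,9)}, so |H| = 8.

8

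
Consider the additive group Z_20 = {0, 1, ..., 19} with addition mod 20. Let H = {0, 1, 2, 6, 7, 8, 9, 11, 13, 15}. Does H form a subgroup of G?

1 ∈ H but its inverse 19 ∉ H, so H is not a subgroup.

No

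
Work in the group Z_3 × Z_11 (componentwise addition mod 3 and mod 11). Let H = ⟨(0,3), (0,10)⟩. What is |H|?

11

|⟨(0,3)⟩| = 11 and |⟨(0,10)⟩| = 11, so |H| is a multiple of lcm(11, 11) = 11 and divides |G| = 33.
Closing under the operation: H = {(0,0), (0,1), (0,2), (0,3), (0,4), (0,5), (0,6), (0,7), (0,8), (0,9), (0,10)}, so |H| = 11.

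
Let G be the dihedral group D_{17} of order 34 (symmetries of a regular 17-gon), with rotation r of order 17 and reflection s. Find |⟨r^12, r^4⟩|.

17

|⟨r^12⟩| = 17 and |⟨r^4⟩| = 17, so |H| is a multiple of lcm(17, 17) = 17 and divides |G| = 34.
Closing under the operation: H = {e, r, r^2, r^3, r^4, r^5, r^6, r^7, r^8, r^9, r^10, r^11, r^12, r^13, r^14, r^15, r^16}, so |H| = 17.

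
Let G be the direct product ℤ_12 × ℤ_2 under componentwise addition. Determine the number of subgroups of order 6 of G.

|G| = 24 and 6 | 24, so subgroups of order 6 are possible by Lagrange.
The subgroups of order 6 are: {(0,0), (0,1), (4,0), (4,1), (8,0), (8,1)}; {(0,0), (2,0), (4,0), (6,0), (8,0), (10,0)}; {(0,0), (2,1), (4,0), (6,1), (8,0), (10,1)}.
So G has 3 subgroups of order 6.

3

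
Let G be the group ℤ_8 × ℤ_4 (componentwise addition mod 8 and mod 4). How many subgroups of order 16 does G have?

|G| = 32 and 16 | 32, so subgroups of order 16 are possible by Lagrange.
The subgroups of order 16 are: {(0,0), (0,1), (0,2), (0,3), (2,0), (2,1), (2,2), (2,3), (4,0), (4,1), (4,2), (4,3), (6,0), (6,1), (6,2), (6,3)}; {(0,0), (0,2), (1,0), (1,2), (2,0), (2,2), (3,0), (3,2), (4,0), (4,2), (5,0), (5,2), (6,0), (6,2), (7,0), (7,2)}; {(0,0), (0,2), (1,1), (1,3), (2,0), (2,2), (3,1), (3,3), (4,0), (4,2), (5,1), (5,3), (6,0), (6,2), (7,1), (7,3)}.
So G has 3 subgroups of order 16.

3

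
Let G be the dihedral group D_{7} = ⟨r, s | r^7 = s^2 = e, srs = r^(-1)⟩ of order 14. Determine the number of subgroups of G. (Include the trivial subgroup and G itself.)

10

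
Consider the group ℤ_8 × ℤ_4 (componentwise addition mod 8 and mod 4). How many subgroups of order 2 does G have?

|G| = 32 and 2 | 32, so subgroups of order 2 are possible by Lagrange.
The subgroups of order 2 are: {(0,0), (0,2)}; {(0,0), (4,0)}; {(0,0), (4,2)}.
So G has 3 subgroups of order 2.

3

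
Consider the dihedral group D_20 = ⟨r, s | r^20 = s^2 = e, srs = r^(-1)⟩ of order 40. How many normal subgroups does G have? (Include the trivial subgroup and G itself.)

G has 48 subgroups. Checking conjugation-invariance by order — order 1: 1/1 normal; order 2: 1/21 normal; order 4: 1/11 normal; order 5: 1/1 normal; order 8: 0/5 normal; order 10: 1/5 normal; order 20: 3/3 normal; order 40: 1/1 normal.
Total normal subgroups: 9.

9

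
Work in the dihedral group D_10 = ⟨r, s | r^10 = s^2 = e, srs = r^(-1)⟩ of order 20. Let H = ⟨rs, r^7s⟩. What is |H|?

|⟨rs⟩| = 2 and |⟨r^7s⟩| = 2, so |H| is a multiple of lcm(2, 2) = 2 and divides |G| = 20.
Closing under the operation: H = {e, r^2, r^4, r^6, r^8, rs, r^3s, r^5s, r^7s, r^9s}, so |H| = 10.

10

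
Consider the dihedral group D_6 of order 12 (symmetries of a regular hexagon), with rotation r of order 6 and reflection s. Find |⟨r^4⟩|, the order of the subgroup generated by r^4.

3

Computing powers of r^4: the smallest k with (r^4)^k = e is k = 3.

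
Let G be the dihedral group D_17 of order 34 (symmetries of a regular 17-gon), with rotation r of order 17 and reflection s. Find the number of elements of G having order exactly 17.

Enumerating element orders in G gives 16 elements of order 17.

16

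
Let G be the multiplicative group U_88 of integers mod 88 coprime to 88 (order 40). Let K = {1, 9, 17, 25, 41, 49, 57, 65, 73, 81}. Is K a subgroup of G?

Yes

|K| = 10 divides |G| = 40, consistent with Lagrange.
K contains the identity, every element's inverse is in K, and K is closed under ·: it is a subgroup.
In fact K = ⟨73⟩.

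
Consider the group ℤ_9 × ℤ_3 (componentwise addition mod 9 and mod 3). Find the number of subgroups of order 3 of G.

4

|G| = 27 and 3 | 27, so subgroups of order 3 are possible by Lagrange.
The subgroups of order 3 are: {(0,0), (0,1), (0,2)}; {(0,0), (3,0), (6,0)}; {(0,0), (3,1), (6,2)}; {(0,0), (3,2), (6,1)}.
So G has 4 subgroups of order 3.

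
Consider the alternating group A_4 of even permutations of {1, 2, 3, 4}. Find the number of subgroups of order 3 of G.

4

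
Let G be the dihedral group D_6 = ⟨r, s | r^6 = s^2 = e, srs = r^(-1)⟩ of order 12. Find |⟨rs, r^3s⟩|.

|⟨rs⟩| = 2 and |⟨r^3s⟩| = 2, so |H| is a multiple of lcm(2, 2) = 2 and divides |G| = 12.
Closing under the operation: H = {e, r^2, r^4, rs, r^3s, r^5s}, so |H| = 6.

6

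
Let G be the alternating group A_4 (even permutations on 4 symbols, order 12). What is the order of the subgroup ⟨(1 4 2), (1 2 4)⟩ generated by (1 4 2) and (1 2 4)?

3

|⟨(1 4 2)⟩| = 3 and |⟨(1 2 4)⟩| = 3, so |H| is a multiple of lcm(3, 3) = 3 and divides |G| = 12.
Closing under the operation: H = {e, (1 2 4), (1 4 2)}, so |H| = 3.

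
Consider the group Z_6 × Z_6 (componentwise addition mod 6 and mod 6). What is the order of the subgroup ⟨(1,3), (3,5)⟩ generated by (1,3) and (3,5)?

18

|⟨(1,3)⟩| = 6 and |⟨(3,5)⟩| = 6, so |H| is a multiple of lcm(6, 6) = 6 and divides |G| = 36.
Closing under the operation: H = {(0,0), (0,2), (0,4), (1,1), (1,3), (1,5), (2,0), (2,2), (2,4), (3,1), (3,3), (3,5), (4,0), (4,2), (4,4), (5,1), (5,3), (5,5)}, so |H| = 18.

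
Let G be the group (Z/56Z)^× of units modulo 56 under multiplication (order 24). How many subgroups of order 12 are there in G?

7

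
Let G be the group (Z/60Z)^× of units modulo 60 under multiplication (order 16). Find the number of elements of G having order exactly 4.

8

The elements of order 4 are: 7, 13, 17, 23, 37, 43, 47, 53.
That's 8.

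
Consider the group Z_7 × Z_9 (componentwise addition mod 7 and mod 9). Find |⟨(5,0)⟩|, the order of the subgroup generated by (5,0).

7

The order of (5,0) in Z_7 × Z_9 is lcm(ord(5) in Z_7, ord(0) in Z_9).
ord(5) = 7 and ord(0) = 1, so |⟨(5,0)⟩| = lcm(7, 1) = 7.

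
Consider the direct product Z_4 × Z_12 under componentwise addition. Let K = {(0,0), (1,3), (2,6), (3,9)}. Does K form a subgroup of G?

|K| = 4 divides |G| = 48, consistent with Lagrange.
K contains the identity, every element's inverse is in K, and K is closed under +: it is a subgroup.
In fact K = ⟨(3,9)⟩.

Yes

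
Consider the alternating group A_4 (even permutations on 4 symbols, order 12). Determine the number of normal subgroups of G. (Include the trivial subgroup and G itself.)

G has 10 subgroups. Checking conjugation-invariance by order — order 1: 1/1 normal; order 2: 0/3 normal; order 3: 0/4 normal; order 4: 1/1 normal; order 12: 1/1 normal.
Total normal subgroups: 3.

3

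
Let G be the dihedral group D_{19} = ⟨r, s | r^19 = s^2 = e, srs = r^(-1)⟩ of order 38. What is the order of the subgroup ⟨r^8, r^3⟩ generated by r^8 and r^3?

19

|⟨r^8⟩| = 19 and |⟨r^3⟩| = 19, so |H| is a multiple of lcm(19, 19) = 19 and divides |G| = 38.
Closing under the operation: H = {e, r, r^2, r^3, r^4, r^5, r^6, r^7, r^8, r^9, r^10, r^11, r^12, r^13, r^14, r^15, r^16, r^17, r^18}, so |H| = 19.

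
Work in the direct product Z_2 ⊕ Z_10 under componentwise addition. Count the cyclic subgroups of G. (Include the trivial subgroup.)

8

Group the elements of G by the cyclic subgroup they generate; each cyclic subgroup of order d accounts for φ(d) elements.
Cyclic subgroups by order — order 1: 1; order 2: 3; order 5: 1; order 10: 3.
Total: 8.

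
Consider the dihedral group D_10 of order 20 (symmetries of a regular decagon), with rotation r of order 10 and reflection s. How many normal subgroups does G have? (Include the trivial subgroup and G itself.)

G has 22 subgroups. Checking conjugation-invariance by order — order 1: 1/1 normal; order 2: 1/11 normal; order 4: 0/5 normal; order 5: 1/1 normal; order 10: 3/3 normal; order 20: 1/1 normal.
Total normal subgroups: 7.

7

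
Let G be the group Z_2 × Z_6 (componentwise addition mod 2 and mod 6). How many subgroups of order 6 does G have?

|G| = 12 and 6 | 12, so subgroups of order 6 are possible by Lagrange.
The subgroups of order 6 are: {(0,0), (0,1), (0,2), (0,3), (0,4), (0,5)}; {(0,0), (0,2), (0,4), (1,0), (1,2), (1,4)}; {(0,0), (0,2), (0,4), (1,1), (1,3), (1,5)}.
So G has 3 subgroups of order 6.

3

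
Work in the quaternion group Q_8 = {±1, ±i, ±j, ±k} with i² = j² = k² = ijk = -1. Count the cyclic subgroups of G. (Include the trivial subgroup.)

5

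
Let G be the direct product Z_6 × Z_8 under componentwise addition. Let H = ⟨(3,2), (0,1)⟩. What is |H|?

|⟨(3,2)⟩| = 4 and |⟨(0,1)⟩| = 8, so |H| is a multiple of lcm(4, 8) = 8 and divides |G| = 48.
Closing under the operation: H = {(0,0), (0,1), (0,2), (0,3), (0,4), (0,5), (0,6), (0,7), (3,0), (3,1), (3,2), (3,3), (3,4), (3,5), (3,6), (3,7)}, so |H| = 16.

16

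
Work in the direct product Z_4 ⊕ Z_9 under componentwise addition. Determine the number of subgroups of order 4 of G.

|G| = 36 and 4 | 36, so subgroups of order 4 are possible by Lagrange.
The subgroups of order 4 are: {(0,0), (1,0), (2,0), (3,0)}.
So G has 1 subgroup of order 4.

1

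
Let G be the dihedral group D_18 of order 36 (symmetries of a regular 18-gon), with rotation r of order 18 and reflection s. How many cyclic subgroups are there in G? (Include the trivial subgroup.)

24

Group the elements of G by the cyclic subgroup they generate; each cyclic subgroup of order d accounts for φ(d) elements.
Cyclic subgroups by order — order 1: 1; order 2: 19; order 3: 1; order 6: 1; order 9: 1; order 18: 1.
Total: 24.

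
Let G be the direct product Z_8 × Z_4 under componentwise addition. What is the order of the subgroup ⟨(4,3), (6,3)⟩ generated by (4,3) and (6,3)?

16

|⟨(4,3)⟩| = 4 and |⟨(6,3)⟩| = 4, so |H| is a multiple of lcm(4, 4) = 4 and divides |G| = 32.
Closing under the operation: H = {(0,0), (0,1), (0,2), (0,3), (2,0), (2,1), (2,2), (2,3), (4,0), (4,1), (4,2), (4,3), (6,0), (6,1), (6,2), (6,3)}, so |H| = 16.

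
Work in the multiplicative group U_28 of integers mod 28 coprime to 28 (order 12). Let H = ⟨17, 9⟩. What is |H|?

6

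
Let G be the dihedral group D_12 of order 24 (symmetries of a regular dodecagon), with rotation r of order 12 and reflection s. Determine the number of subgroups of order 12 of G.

3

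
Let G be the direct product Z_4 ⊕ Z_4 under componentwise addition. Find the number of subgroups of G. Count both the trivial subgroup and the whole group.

|G| = 16, so by Lagrange every subgroup order divides 16. Divisors: 1, 2, 4, 8, 16.
Subgroups by order — order 1: 1; order 2: 3; order 4: 7; order 8: 3; order 16: 1.
Total: 1 + 3 + 7 + 3 + 1 = 15.

15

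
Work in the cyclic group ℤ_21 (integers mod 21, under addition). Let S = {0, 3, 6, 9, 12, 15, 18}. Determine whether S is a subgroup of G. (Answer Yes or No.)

Yes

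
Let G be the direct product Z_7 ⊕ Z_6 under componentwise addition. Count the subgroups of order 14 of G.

|G| = 42 and 14 | 42, so subgroups of order 14 are possible by Lagrange.
The subgroups of order 14 are: {(0,0), (0,3), (1,0), (1,3), (2,0), (2,3), (3,0), (3,3), (4,0), (4,3), (5,0), (5,3), (6,0), (6,3)}.
So G has 1 subgroup of order 14.

1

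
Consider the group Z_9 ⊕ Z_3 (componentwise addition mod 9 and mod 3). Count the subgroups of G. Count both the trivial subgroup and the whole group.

|G| = 27, so by Lagrange every subgroup order divides 27. Divisors: 1, 3, 9, 27.
Subgroups by order — order 1: 1; order 3: 4; order 9: 4; order 27: 1.
Total: 1 + 4 + 4 + 1 = 10.

10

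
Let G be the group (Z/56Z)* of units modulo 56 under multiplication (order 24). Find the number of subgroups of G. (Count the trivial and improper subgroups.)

|G| = 24, so by Lagrange every subgroup order divides 24. Divisors: 1, 2, 3, 4, 6, 8, 12, 24.
Subgroups by order — order 1: 1; order 2: 7; order 3: 1; order 4: 7; order 6: 7; order 8: 1; order 12: 7; order 24: 1.
Total: 1 + 7 + 1 + 7 + 7 + 1 + 7 + 1 = 32.

32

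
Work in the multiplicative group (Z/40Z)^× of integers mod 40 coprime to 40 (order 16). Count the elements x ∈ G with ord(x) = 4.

The elements of order 4 are: 3, 7, 13, 17, 23, 27, 33, 37.
That's 8.

8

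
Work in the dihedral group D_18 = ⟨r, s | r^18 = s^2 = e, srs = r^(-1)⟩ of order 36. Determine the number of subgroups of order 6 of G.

7

|G| = 36 and 6 | 36, so subgroups of order 6 are possible by Lagrange.
The subgroups of order 6 are: {e, r^6, r^12, r^4s, r^10s, r^16s}; {e, r^6, r^12, r^5s, r^11s, r^17s}; {e, r^6, r^12, s, r^6s, r^12s}; {e, r^6, r^12, rs, r^7s, r^13s}; … (7 in all).
So G has 7 subgroups of order 6.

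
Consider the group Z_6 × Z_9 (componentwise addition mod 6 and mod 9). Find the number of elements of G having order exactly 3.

8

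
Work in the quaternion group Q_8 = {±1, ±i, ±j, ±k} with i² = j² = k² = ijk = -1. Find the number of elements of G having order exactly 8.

No element of G has order 8 (even though 8 | 8).

0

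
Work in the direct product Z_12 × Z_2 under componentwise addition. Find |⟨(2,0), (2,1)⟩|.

12

|⟨(2,0)⟩| = 6 and |⟨(2,1)⟩| = 6, so |H| is a multiple of lcm(6, 6) = 6 and divides |G| = 24.
Closing under the operation: H = {(0,0), (0,1), (2,0), (2,1), (4,0), (4,1), (6,0), (6,1), (8,0), (8,1), (10,0), (10,1)}, so |H| = 12.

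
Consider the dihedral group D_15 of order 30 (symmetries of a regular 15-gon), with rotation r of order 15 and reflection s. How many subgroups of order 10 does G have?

3

|G| = 30 and 10 | 30, so subgroups of order 10 are possible by Lagrange.
The subgroups of order 10 are: {e, r^3, r^6, r^9, r^12, rs, r^4s, r^7s, r^10s, r^13s}; {e, r^3, r^6, r^9, r^12, r^2s, r^5s, r^8s, r^11s, r^14s}; {e, r^3, r^6, r^9, r^12, s, r^3s, r^6s, r^9s, r^12s}.
So G has 3 subgroups of order 10.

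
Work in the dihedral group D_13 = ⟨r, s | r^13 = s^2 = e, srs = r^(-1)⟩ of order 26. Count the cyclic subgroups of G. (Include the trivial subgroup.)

Each element a generates a cyclic subgroup ⟨a⟩; distinct elements may generate the same one (a cyclic group of order d has φ(d) generators).
Cyclic subgroups by order — order 1: 1; order 2: 13; order 13: 1.
Total: 15.

15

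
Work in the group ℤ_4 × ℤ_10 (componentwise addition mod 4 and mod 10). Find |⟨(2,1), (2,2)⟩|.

20

|⟨(2,1)⟩| = 10 and |⟨(2,2)⟩| = 10, so |H| is a multiple of lcm(10, 10) = 10 and divides |G| = 40.
Closing under the operation: H = {(0,0), (0,1), (0,2), (0,3), (0,4), (0,5), (0,6), (0,7), (0,8), (0,9), (2,0), (2,1), (2,2), (2,3), (2,4), (2,5), (2,6), (2,7), (2,8), (2,9)}, so |H| = 20.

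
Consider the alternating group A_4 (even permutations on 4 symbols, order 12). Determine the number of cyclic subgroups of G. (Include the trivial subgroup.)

8

Each element a generates a cyclic subgroup ⟨a⟩; distinct elements may generate the same one (a cyclic group of order d has φ(d) generators).
Cyclic subgroups by order — order 1: 1; order 2: 3; order 3: 4.
Total: 8.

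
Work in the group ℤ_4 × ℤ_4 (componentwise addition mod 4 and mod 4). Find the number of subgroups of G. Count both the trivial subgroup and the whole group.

15

|G| = 16, so by Lagrange every subgroup order divides 16. Divisors: 1, 2, 4, 8, 16.
Subgroups by order — order 1: 1; order 2: 3; order 4: 7; order 8: 3; order 16: 1.
Total: 1 + 3 + 7 + 3 + 1 = 15.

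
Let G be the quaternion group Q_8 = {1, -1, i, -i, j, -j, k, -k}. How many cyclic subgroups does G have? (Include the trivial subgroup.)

5

Group the elements of G by the cyclic subgroup they generate; each cyclic subgroup of order d accounts for φ(d) elements.
Cyclic subgroups by order — order 1: 1; order 2: 1; order 4: 3.
Total: 5.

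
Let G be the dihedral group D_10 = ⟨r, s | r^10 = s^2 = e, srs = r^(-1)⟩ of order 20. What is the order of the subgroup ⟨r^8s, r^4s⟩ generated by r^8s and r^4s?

|⟨r^8s⟩| = 2 and |⟨r^4s⟩| = 2, so |H| is a multiple of lcm(2, 2) = 2 and divides |G| = 20.
Closing under the operation: H = {e, r^2, r^4, r^6, r^8, s, r^2s, r^4s, r^6s, r^8s}, so |H| = 10.

10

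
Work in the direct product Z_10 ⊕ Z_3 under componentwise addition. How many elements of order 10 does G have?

4

An element (a,b) has order lcm(ord(a), ord(b)); count pairs with lcm equal to 10.
Enumerating gives 4 such elements.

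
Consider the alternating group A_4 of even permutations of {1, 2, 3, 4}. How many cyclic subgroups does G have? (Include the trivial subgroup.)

8

Group the elements of G by the cyclic subgroup they generate; each cyclic subgroup of order d accounts for φ(d) elements.
Cyclic subgroups by order — order 1: 1; order 2: 3; order 3: 4.
Total: 8.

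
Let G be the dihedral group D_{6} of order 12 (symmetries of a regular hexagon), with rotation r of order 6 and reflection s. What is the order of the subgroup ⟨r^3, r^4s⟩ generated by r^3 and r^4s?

4

|⟨r^3⟩| = 2 and |⟨r^4s⟩| = 2, so |H| is a multiple of lcm(2, 2) = 2 and divides |G| = 12.
Closing under the operation: H = {e, r^3, rs, r^4s}, so |H| = 4.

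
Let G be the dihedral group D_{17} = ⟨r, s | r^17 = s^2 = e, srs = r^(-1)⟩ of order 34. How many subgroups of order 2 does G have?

17

|G| = 34 and 2 | 34, so subgroups of order 2 are possible by Lagrange.
The subgroups of order 2 are: {e, r^10s}; {e, r^11s}; {e, r^12s}; {e, r^13s}; … (17 in all).
So G has 17 subgroups of order 2.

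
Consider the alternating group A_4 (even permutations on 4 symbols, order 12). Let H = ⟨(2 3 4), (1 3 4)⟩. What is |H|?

|⟨(2 3 4)⟩| = 3 and |⟨(1 3 4)⟩| = 3, so |H| is a multiple of lcm(3, 3) = 3 and divides |G| = 12.
Closing {(2 3 4), (1 3 4)} under the group operation gives all of G, so |H| = 12.

12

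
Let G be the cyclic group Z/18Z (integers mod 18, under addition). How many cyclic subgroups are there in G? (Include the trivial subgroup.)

6

Group the elements of G by the cyclic subgroup they generate; each cyclic subgroup of order d accounts for φ(d) elements.
Cyclic subgroups by order — order 1: 1; order 2: 1; order 3: 1; order 6: 1; order 9: 1; order 18: 1.
Total: 6.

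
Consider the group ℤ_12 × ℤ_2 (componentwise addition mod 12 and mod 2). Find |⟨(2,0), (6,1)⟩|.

12

|⟨(2,0)⟩| = 6 and |⟨(6,1)⟩| = 2, so |H| is a multiple of lcm(6, 2) = 6 and divides |G| = 24.
Closing under the operation: H = {(0,0), (0,1), (2,0), (2,1), (4,0), (4,1), (6,0), (6,1), (8,0), (8,1), (10,0), (10,1)}, so |H| = 12.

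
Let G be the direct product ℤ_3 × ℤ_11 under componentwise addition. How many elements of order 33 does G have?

An element (a,b) has order lcm(ord(a), ord(b)); count pairs with lcm equal to 33.
Enumerating gives 20 such elements.

20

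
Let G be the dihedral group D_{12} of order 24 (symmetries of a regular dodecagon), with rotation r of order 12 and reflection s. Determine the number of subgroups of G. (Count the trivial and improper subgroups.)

34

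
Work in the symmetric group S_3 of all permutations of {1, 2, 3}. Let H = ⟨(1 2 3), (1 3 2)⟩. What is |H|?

3

|⟨(1 2 3)⟩| = 3 and |⟨(1 3 2)⟩| = 3, so |H| is a multiple of lcm(3, 3) = 3 and divides |G| = 6.
Closing under the operation: H = {e, (1 2 3), (1 3 2)}, so |H| = 3.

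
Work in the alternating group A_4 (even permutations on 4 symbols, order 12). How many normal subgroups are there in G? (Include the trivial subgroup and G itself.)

3

G has 10 subgroups. Checking conjugation-invariance by order — order 1: 1/1 normal; order 2: 0/3 normal; order 3: 0/4 normal; order 4: 1/1 normal; order 12: 1/1 normal.
Total normal subgroups: 3.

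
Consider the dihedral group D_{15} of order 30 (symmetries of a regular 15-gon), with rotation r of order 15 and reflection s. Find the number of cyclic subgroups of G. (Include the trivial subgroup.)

19

A cyclic subgroup of order d is generated by each of its φ(d) elements of order d, so the cyclic subgroups of order d number (#elements of order d)/φ(d).
Cyclic subgroups by order — order 1: 1; order 2: 15; order 3: 1; order 5: 1; order 15: 1.
Total: 19.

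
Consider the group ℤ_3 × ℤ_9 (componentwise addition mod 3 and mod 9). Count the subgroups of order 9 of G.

4

|G| = 27 and 9 | 27, so subgroups of order 9 are possible by Lagrange.
The subgroups of order 9 are: {(0,0), (0,1), (0,2), (0,3), (0,4), (0,5), (0,6), (0,7), (0,8)}; {(0,0), (0,3), (0,6), (1,0), (1,3), (1,6), (2,0), (2,3), (2,6)}; {(0,0), (0,3), (0,6), (1,1), (1,4), (1,7), (2,2), (2,5), (2,8)}; {(0,0), (0,3), (0,6), (1,2), (1,5), (1,8), (2,1), (2,4), (2,7)}.
So G has 4 subgroups of order 9.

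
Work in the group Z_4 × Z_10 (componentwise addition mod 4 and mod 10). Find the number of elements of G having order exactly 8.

0

An element (a,b) has order lcm(ord(a), ord(b)); count pairs with lcm equal to 8.
Enumerating gives 0 such elements.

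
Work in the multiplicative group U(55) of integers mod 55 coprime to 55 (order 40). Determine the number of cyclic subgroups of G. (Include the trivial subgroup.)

12

A cyclic subgroup of order d is generated by each of its φ(d) elements of order d, so the cyclic subgroups of order d number (#elements of order d)/φ(d).
Cyclic subgroups by order — order 1: 1; order 2: 3; order 4: 2; order 5: 1; order 10: 3; order 20: 2.
Total: 12.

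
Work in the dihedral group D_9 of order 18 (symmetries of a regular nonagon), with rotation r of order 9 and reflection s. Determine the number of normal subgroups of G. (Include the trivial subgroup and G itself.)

4

G has 16 subgroups. Checking conjugation-invariance by order — order 1: 1/1 normal; order 2: 0/9 normal; order 3: 1/1 normal; order 6: 0/3 normal; order 9: 1/1 normal; order 18: 1/1 normal.
Total normal subgroups: 4.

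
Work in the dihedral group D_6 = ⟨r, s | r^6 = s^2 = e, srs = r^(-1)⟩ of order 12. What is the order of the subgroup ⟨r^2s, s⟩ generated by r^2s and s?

6

|⟨r^2s⟩| = 2 and |⟨s⟩| = 2, so |H| is a multiple of lcm(2, 2) = 2 and divides |G| = 12.
Closing under the operation: H = {e, r^2, r^4, s, r^2s, r^4s}, so |H| = 6.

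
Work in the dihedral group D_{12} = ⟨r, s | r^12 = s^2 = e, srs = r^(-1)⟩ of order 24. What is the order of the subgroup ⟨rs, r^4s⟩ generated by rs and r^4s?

8

|⟨rs⟩| = 2 and |⟨r^4s⟩| = 2, so |H| is a multiple of lcm(2, 2) = 2 and divides |G| = 24.
Closing under the operation: H = {e, r^3, r^6, r^9, rs, r^4s, r^7s, r^10s}, so |H| = 8.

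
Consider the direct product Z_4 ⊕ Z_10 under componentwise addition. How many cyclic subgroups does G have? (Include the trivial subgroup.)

Group the elements of G by the cyclic subgroup they generate; each cyclic subgroup of order d accounts for φ(d) elements.
Cyclic subgroups by order — order 1: 1; order 2: 3; order 4: 2; order 5: 1; order 10: 3; order 20: 2.
Total: 12.

12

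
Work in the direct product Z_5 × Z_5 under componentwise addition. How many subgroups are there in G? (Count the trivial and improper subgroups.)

8

|G| = 25, so by Lagrange every subgroup order divides 25. Divisors: 1, 5, 25.
Subgroups by order — order 1: 1; order 5: 6; order 25: 1.
Total: 1 + 6 + 1 = 8.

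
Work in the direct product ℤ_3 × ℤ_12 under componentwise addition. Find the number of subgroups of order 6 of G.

|G| = 36 and 6 | 36, so subgroups of order 6 are possible by Lagrange.
The subgroups of order 6 are: {(0,0), (0,2), (0,4), (0,6), (0,8), (0,10)}; {(0,0), (0,6), (1,0), (1,6), (2,0), (2,6)}; {(0,0), (0,6), (1,4), (1,10), (2,2), (2,8)}; {(0,0), (0,6), (1,2), (1,8), (2,4), (2,10)}.
So G has 4 subgroups of order 6.

4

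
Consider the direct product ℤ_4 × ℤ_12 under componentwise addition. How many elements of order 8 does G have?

An element (a,b) has order lcm(ord(a), ord(b)); count pairs with lcm equal to 8.
Enumerating gives 0 such elements.

0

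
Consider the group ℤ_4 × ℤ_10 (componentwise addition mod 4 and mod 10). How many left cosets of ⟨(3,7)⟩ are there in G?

2

|⟨(3,7)⟩| = 20 and |G| = 40.
By Lagrange, [G : H] = |G|/|H| = 40/20 = 2.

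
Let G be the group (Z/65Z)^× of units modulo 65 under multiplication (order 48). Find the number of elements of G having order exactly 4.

12

Enumerating element orders in G gives 12 elements of order 4.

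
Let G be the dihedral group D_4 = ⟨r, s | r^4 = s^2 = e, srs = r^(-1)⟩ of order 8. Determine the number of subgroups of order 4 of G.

|G| = 8 and 4 | 8, so subgroups of order 4 are possible by Lagrange.
The subgroups of order 4 are: {e, r, r^2, r^3}; {e, r^2, s, r^2s}; {e, r^2, rs, r^3s}.
So G has 3 subgroups of order 4.

3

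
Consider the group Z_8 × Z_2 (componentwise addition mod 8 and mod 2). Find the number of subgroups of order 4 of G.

3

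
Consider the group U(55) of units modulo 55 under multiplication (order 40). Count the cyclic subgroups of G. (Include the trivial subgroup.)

A cyclic subgroup of order d is generated by each of its φ(d) elements of order d, so the cyclic subgroups of order d number (#elements of order d)/φ(d).
Cyclic subgroups by order — order 1: 1; order 2: 3; order 4: 2; order 5: 1; order 10: 3; order 20: 2.
Total: 12.

12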